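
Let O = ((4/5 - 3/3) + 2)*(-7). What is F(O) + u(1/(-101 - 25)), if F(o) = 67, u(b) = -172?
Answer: -105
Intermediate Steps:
O = -63/5 (O = ((4*(⅕) - 3*⅓) + 2)*(-7) = ((⅘ - 1) + 2)*(-7) = (-⅕ + 2)*(-7) = (9/5)*(-7) = -63/5 ≈ -12.600)
F(O) + u(1/(-101 - 25)) = 67 - 172 = -105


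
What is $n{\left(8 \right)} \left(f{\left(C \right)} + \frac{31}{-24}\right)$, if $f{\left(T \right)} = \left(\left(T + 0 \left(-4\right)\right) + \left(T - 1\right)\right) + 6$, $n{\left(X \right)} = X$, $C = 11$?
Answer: $\frac{617}{3} \approx 205.67$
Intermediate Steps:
$f{\left(T \right)} = 5 + 2 T$ ($f{\left(T \right)} = \left(\left(T + 0\right) + \left(-1 + T\right)\right) + 6 = \left(T + \left(-1 + T\right)\right) + 6 = \left(-1 + 2 T\right) + 6 = 5 + 2 T$)
$n{\left(8 \right)} \left(f{\left(C \right)} + \frac{31}{-24}\right) = 8 \left(\left(5 + 2 \cdot 11\right) + \frac{31}{-24}\right) = 8 \left(\left(5 + 22\right) + 31 \left(- \frac{1}{24}\right)\right) = 8 \left(27 - \frac{31}{24}\right) = 8 \cdot \frac{617}{24} = \frac{617}{3}$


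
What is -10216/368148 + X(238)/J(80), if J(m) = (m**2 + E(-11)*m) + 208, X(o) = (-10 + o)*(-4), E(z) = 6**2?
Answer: -6760631/54577941 ≈ -0.12387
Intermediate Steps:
E(z) = 36
X(o) = 40 - 4*o
J(m) = 208 + m**2 + 36*m (J(m) = (m**2 + 36*m) + 208 = 208 + m**2 + 36*m)
-10216/368148 + X(238)/J(80) = -10216/368148 + (40 - 4*238)/(208 + 80**2 + 36*80) = -10216*1/368148 + (40 - 952)/(208 + 6400 + 2880) = -2554/92037 - 912/9488 = -2554/92037 - 912*1/9488 = -2554/92037 - 57/593 = -6760631/54577941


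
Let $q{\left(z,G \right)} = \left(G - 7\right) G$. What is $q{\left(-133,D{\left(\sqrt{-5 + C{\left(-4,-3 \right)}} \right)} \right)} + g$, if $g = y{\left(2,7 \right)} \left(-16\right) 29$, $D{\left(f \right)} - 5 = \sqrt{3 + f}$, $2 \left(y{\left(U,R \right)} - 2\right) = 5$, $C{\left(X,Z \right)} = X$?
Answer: $-2095 + 3 i + 3 \sqrt{3 + 3 i} \approx -2089.3 + 5.3647 i$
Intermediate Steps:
$y{\left(U,R \right)} = \frac{9}{2}$ ($y{\left(U,R \right)} = 2 + \frac{1}{2} \cdot 5 = 2 + \frac{5}{2} = \frac{9}{2}$)
$D{\left(f \right)} = 5 + \sqrt{3 + f}$
$q{\left(z,G \right)} = G \left(-7 + G\right)$ ($q{\left(z,G \right)} = \left(-7 + G\right) G = G \left(-7 + G\right)$)
$g = -2088$ ($g = \frac{9}{2} \left(-16\right) 29 = \left(-72\right) 29 = -2088$)
$q{\left(-133,D{\left(\sqrt{-5 + C{\left(-4,-3 \right)}} \right)} \right)} + g = \left(5 + \sqrt{3 + \sqrt{-5 - 4}}\right) \left(-7 + \left(5 + \sqrt{3 + \sqrt{-5 - 4}}\right)\right) - 2088 = \left(5 + \sqrt{3 + \sqrt{-9}}\right) \left(-7 + \left(5 + \sqrt{3 + \sqrt{-9}}\right)\right) - 2088 = \left(5 + \sqrt{3 + 3 i}\right) \left(-7 + \left(5 + \sqrt{3 + 3 i}\right)\right) - 2088 = \left(5 + \sqrt{3 + 3 i}\right) \left(-2 + \sqrt{3 + 3 i}\right) - 2088 = \left(-2 + \sqrt{3 + 3 i}\right) \left(5 + \sqrt{3 + 3 i}\right) - 2088 = -2088 + \left(-2 + \sqrt{3 + 3 i}\right) \left(5 + \sqrt{3 + 3 i}\right)$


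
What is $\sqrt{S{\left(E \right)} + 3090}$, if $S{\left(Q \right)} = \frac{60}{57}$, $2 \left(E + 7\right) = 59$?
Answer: $\frac{\sqrt{1115870}}{19} \approx 55.597$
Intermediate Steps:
$E = \frac{45}{2}$ ($E = -7 + \frac{1}{2} \cdot 59 = -7 + \frac{59}{2} = \frac{45}{2} \approx 22.5$)
$S{\left(Q \right)} = \frac{20}{19}$ ($S{\left(Q \right)} = 60 \cdot \frac{1}{57} = \frac{20}{19}$)
$\sqrt{S{\left(E \right)} + 3090} = \sqrt{\frac{20}{19} + 3090} = \sqrt{\frac{58730}{19}} = \frac{\sqrt{1115870}}{19}$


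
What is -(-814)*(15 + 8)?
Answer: 18722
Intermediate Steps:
-(-814)*(15 + 8) = -(-814)*23 = -74*(-253) = 18722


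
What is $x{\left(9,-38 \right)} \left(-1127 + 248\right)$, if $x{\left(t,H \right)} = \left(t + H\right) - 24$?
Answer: $46587$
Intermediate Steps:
$x{\left(t,H \right)} = -24 + H + t$ ($x{\left(t,H \right)} = \left(H + t\right) - 24 = -24 + H + t$)
$x{\left(9,-38 \right)} \left(-1127 + 248\right) = \left(-24 - 38 + 9\right) \left(-1127 + 248\right) = \left(-53\right) \left(-879\right) = 46587$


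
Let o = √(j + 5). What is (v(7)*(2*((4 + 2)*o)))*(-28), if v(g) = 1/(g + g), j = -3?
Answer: -24*√2 ≈ -33.941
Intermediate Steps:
o = √2 (o = √(-3 + 5) = √2 ≈ 1.4142)
v(g) = 1/(2*g)
(v(7)*(2*((4 + 2)*o)))*(-28) = (((½)/7)*(2*((4 + 2)*√2)))*(-28) = (((½)*(⅐))*(2*(6*√2)))*(-28) = ((12*√2)/14)*(-28) = (6*√2/7)*(-28) = -24*√2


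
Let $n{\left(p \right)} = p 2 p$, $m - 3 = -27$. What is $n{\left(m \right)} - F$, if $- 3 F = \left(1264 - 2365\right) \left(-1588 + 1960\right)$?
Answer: $-135372$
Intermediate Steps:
$m = -24$ ($m = 3 - 27 = -24$)
$F = 136524$ ($F = - \frac{\left(1264 - 2365\right) \left(-1588 + 1960\right)}{3} = - \frac{\left(-1101\right) 372}{3} = \left(- \frac{1}{3}\right) \left(-409572\right) = 136524$)
$n{\left(p \right)} = 2 p^{2}$ ($n{\left(p \right)} = 2 p p = 2 p^{2}$)
$n{\left(m \right)} - F = 2 \left(-24\right)^{2} - 136524 = 2 \cdot 576 - 136524 = 1152 - 136524 = -135372$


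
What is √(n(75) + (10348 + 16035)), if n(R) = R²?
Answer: 2*√8002 ≈ 178.91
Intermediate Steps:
√(n(75) + (10348 + 16035)) = √(75² + (10348 + 16035)) = √(5625 + 26383) = √32008 = 2*√8002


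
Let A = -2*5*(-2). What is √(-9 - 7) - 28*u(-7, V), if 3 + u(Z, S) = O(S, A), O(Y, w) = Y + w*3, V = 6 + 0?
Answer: -1764 + 4*I ≈ -1764.0 + 4.0*I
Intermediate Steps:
A = 20 (A = -10*(-2) = 20)
V = 6
O(Y, w) = Y + 3*w
u(Z, S) = 57 + S (u(Z, S) = -3 + (S + 3*20) = -3 + (S + 60) = -3 + (60 + S) = 57 + S)
√(-9 - 7) - 28*u(-7, V) = √(-9 - 7) - 28*(57 + 6) = √(-16) - 28*63 = 4*I - 1764 = -1764 + 4*I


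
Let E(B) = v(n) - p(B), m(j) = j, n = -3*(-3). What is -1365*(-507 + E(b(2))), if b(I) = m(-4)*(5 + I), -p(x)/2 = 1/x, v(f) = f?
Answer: 1359735/2 ≈ 6.7987e+5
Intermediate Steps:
n = 9
p(x) = -2/x
b(I) = -20 - 4*I (b(I) = -4*(5 + I) = -20 - 4*I)
E(B) = 9 + 2/B (E(B) = 9 - (-2)/B = 9 + 2/B)
-1365*(-507 + E(b(2))) = -1365*(-507 + (9 + 2/(-20 - 4*2))) = -1365*(-507 + (9 + 2/(-20 - 8))) = -1365*(-507 + (9 + 2/(-28))) = -1365*(-507 + (9 + 2*(-1/28))) = -1365*(-507 + (9 - 1/14)) = -1365*(-507 + 125/14) = -1365*(-6973/14) = 1359735/2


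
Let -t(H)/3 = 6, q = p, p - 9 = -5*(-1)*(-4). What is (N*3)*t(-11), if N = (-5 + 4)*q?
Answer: -594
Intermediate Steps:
p = -11 (p = 9 - 5*(-1)*(-4) = 9 + 5*(-4) = 9 - 20 = -11)
q = -11
t(H) = -18 (t(H) = -3*6 = -18)
N = 11 (N = (-5 + 4)*(-11) = -1*(-11) = 11)
(N*3)*t(-11) = (11*3)*(-18) = 33*(-18) = -594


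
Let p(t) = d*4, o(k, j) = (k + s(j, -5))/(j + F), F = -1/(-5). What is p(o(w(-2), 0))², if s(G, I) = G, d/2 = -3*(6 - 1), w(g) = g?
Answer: 14400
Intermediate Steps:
d = -30 (d = 2*(-3*(6 - 1)) = 2*(-3*5) = 2*(-15) = -30)
F = ⅕ (F = -1*(-⅕) = ⅕ ≈ 0.20000)
o(k, j) = (j + k)/(⅕ + j) (o(k, j) = (k + j)/(j + ⅕) = (j + k)/(⅕ + j))
p(t) = -120 (p(t) = -30*4 = -120)
p(o(w(-2), 0))² = (-120)² = 14400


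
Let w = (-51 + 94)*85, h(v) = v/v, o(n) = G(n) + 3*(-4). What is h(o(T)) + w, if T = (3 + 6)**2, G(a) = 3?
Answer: 3656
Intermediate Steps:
T = 81 (T = 9**2 = 81)
o(n) = -9 (o(n) = 3 + 3*(-4) = 3 - 12 = -9)
h(v) = 1
w = 3655 (w = 43*85 = 3655)
h(o(T)) + w = 1 + 3655 = 3656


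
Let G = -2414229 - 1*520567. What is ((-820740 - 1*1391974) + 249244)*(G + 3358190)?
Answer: -831321417180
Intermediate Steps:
G = -2934796 (G = -2414229 - 520567 = -2934796)
((-820740 - 1*1391974) + 249244)*(G + 3358190) = ((-820740 - 1*1391974) + 249244)*(-2934796 + 3358190) = ((-820740 - 1391974) + 249244)*423394 = (-2212714 + 249244)*423394 = -1963470*423394 = -831321417180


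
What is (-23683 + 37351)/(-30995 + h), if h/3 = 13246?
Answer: 13668/8743 ≈ 1.5633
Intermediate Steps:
h = 39738 (h = 3*13246 = 39738)
(-23683 + 37351)/(-30995 + h) = (-23683 + 37351)/(-30995 + 39738) = 13668/8743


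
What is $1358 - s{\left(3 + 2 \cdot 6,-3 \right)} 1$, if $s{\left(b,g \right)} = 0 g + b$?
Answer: $1343$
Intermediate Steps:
$s{\left(b,g \right)} = b$ ($s{\left(b,g \right)} = 0 + b = b$)
$1358 - s{\left(3 + 2 \cdot 6,-3 \right)} 1 = 1358 - \left(3 + 2 \cdot 6\right) 1 = 1358 - \left(3 + 12\right) 1 = 1358 - 15 \cdot 1 = 1358 - 15 = 1343$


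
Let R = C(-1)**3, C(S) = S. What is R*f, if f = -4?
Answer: 4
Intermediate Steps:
R = -1 (R = (-1)**3 = -1)
R*f = -1*(-4) = 4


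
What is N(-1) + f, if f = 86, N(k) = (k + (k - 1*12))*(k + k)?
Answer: 114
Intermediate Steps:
N(k) = 2*k*(-12 + 2*k) (N(k) = (k + (k - 12))*(2*k) = (k + (-12 + k))*(2*k) = (-12 + 2*k)*(2*k) = 2*k*(-12 + 2*k))
N(-1) + f = 4*(-1)*(-6 - 1) + 86 = 4*(-1)*(-7) + 86 = 28 + 86 = 114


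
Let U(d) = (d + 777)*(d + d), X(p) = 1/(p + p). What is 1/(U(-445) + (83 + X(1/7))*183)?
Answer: -2/559301 ≈ -3.5759e-6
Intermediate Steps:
X(p) = 1/(2*p)
U(d) = 2*d*(777 + d) (U(d) = (777 + d)*(2*d) = 2*d*(777 + d))
1/(U(-445) + (83 + X(1/7))*183) = 1/(2*(-445)*(777 - 445) + (83 + 1/(2*(1/7)))*183) = 1/(2*(-445)*332 + (83 + 1/(2*(⅐)))*183) = 1/(-295480 + (83 + (½)*7)*183) = 1/(-295480 + (83 + 7/2)*183) = 1/(-295480 + (173/2)*183) = 1/(-295480 + 31659/2) = 1/(-559301/2) = -2/559301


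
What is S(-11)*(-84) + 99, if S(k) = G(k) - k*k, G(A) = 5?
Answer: 9843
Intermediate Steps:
S(k) = 5 - k² (S(k) = 5 - k*k = 5 - k²)
S(-11)*(-84) + 99 = (5 - 1*(-11)²)*(-84) + 99 = (5 - 1*121)*(-84) + 99 = (5 - 121)*(-84) + 99 = -116*(-84) + 99 = 9744 + 99 = 9843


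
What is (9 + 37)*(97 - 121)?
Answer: -1104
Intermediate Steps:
(9 + 37)*(97 - 121) = 46*(-24) = -1104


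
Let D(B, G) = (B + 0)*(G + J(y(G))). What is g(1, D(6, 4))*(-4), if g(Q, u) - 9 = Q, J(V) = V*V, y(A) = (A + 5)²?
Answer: -40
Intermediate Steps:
y(A) = (5 + A)²
J(V) = V²
D(B, G) = B*(G + (5 + G)⁴) (D(B, G) = (B + 0)*(G + ((5 + G)²)²) = B*(G + (5 + G)⁴))
g(Q, u) = 9 + Q
g(1, D(6, 4))*(-4) = (9 + 1)*(-4) = 10*(-4) = -40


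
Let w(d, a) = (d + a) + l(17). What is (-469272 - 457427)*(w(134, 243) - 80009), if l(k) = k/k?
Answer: 73793968069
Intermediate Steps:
l(k) = 1
w(d, a) = 1 + a + d (w(d, a) = (d + a) + 1 = (a + d) + 1 = 1 + a + d)
(-469272 - 457427)*(w(134, 243) - 80009) = (-469272 - 457427)*((1 + 243 + 134) - 80009) = -926699*(378 - 80009) = -926699*(-79631) = 73793968069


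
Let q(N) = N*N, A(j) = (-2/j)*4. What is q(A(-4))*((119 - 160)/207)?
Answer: -164/207 ≈ -0.79227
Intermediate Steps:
A(j) = -8/j (A(j) = -2/j*4 = -8/j)
q(N) = N²
q(A(-4))*((119 - 160)/207) = (-8/(-4))²*((119 - 160)/207) = (-8*(-¼))²*(-41*1/207) = 2²*(-41/207) = 4*(-41/207) = -164/207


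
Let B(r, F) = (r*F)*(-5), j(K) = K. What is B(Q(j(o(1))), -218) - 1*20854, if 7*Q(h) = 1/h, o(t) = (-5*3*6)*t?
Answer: -1313911/63 ≈ -20856.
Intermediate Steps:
o(t) = -90*t (o(t) = (-15*6)*t = -90*t)
Q(h) = 1/(7*h)
B(r, F) = -5*F*r (B(r, F) = (F*r)*(-5) = -5*F*r)
B(Q(j(o(1))), -218) - 1*20854 = -5*(-218)*1/(7*((-90*1))) - 1*20854 = -5*(-218)*(1/7)/(-90) - 20854 = -5*(-218)*(1/7)*(-1/90) - 20854 = -5*(-218)*(-1/630) - 20854 = -109/63 - 20854 = -1313911/63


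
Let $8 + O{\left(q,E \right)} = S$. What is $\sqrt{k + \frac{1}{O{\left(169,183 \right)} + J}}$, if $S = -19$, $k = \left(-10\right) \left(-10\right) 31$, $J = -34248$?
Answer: $\frac{\sqrt{145672176129}}{6855} \approx 55.678$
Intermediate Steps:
$k = 3100$ ($k = 100 \cdot 31 = 3100$)
$O{\left(q,E \right)} = -27$ ($O{\left(q,E \right)} = -8 - 19 = -27$)
$\sqrt{k + \frac{1}{O{\left(169,183 \right)} + J}} = \sqrt{3100 + \frac{1}{-27 - 34248}} = \sqrt{3100 + \frac{1}{-34275}} = \sqrt{3100 - \frac{1}{34275}} = \sqrt{\frac{106252499}{34275}} = \frac{\sqrt{145672176129}}{6855}$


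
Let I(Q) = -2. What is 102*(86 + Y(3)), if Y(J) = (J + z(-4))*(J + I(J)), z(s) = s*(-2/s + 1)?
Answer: 8466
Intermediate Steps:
z(s) = s*(1 - 2/s)
Y(J) = (-6 + J)*(-2 + J) (Y(J) = (J + (-2 - 4))*(J - 2) = (J - 6)*(-2 + J) = (-6 + J)*(-2 + J))
102*(86 + Y(3)) = 102*(86 + (12 + 3**2 - 8*3)) = 102*(86 + (12 + 9 - 24)) = 102*(86 - 3) = 102*83 = 8466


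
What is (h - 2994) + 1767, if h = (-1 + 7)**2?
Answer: -1191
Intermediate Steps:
h = 36 (h = 6**2 = 36)
(h - 2994) + 1767 = (36 - 2994) + 1767 = -2958 + 1767 = -1191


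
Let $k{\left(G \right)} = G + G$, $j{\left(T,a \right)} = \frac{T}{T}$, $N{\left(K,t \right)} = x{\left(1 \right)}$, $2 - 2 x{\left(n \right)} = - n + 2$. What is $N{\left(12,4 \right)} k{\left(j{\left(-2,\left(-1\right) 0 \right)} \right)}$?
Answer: $1$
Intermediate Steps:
$x{\left(n \right)} = \frac{n}{2}$ ($x{\left(n \right)} = 1 - \frac{- n + 2}{2} = 1 - \frac{2 - n}{2} = 1 + \left(-1 + \frac{n}{2}\right) = \frac{n}{2}$)
$N{\left(K,t \right)} = \frac{1}{2}$ ($N{\left(K,t \right)} = \frac{1}{2} \cdot 1 = \frac{1}{2}$)
$j{\left(T,a \right)} = 1$
$k{\left(G \right)} = 2 G$
$N{\left(12,4 \right)} k{\left(j{\left(-2,\left(-1\right) 0 \right)} \right)} = \frac{2 \cdot 1}{2} = \frac{1}{2} \cdot 2 = 1$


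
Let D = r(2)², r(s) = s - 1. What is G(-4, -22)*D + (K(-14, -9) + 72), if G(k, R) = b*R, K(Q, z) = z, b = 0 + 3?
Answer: -3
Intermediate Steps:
b = 3
r(s) = -1 + s
G(k, R) = 3*R
D = 1 (D = (-1 + 2)² = 1² = 1)
G(-4, -22)*D + (K(-14, -9) + 72) = (3*(-22))*1 + (-9 + 72) = -66*1 + 63 = -66 + 63 = -3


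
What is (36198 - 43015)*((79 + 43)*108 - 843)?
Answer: -84074061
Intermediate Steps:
(36198 - 43015)*((79 + 43)*108 - 843) = -6817*(122*108 - 843) = -6817*(13176 - 843) = -6817*12333 = -84074061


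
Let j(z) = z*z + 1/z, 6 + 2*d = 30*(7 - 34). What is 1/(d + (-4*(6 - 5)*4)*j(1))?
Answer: -1/440 ≈ -0.0022727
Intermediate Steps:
d = -408 (d = -3 + (30*(7 - 34))/2 = -3 + (30*(-27))/2 = -3 + (1/2)*(-810) = -3 - 405 = -408)
j(z) = 1/z + z**2 (j(z) = z**2 + 1/z = 1/z + z**2)
1/(d + (-4*(6 - 5)*4)*j(1)) = 1/(-408 + (-4*(6 - 5)*4)*((1 + 1**3)/1)) = 1/(-408 + (-4*1*4)*(1*(1 + 1))) = 1/(-408 + (-4*4)*(1*2)) = 1/(-408 - 16*2) = 1/(-408 - 32) = 1/(-440) = -1/440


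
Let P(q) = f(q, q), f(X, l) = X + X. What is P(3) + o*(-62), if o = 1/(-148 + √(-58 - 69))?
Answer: 141362/22031 + 62*I*√127/22031 ≈ 6.4165 + 0.031715*I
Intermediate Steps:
f(X, l) = 2*X
o = 1/(-148 + I*√127) (o = 1/(-148 + √(-127)) = 1/(-148 + I*√127) ≈ -0.0067178 - 0.00051153*I)
P(q) = 2*q
P(3) + o*(-62) = 2*3 + (-148/22031 - I*√127/22031)*(-62) = 6 + (9176/22031 + 62*I*√127/22031) = 141362/22031 + 62*I*√127/22031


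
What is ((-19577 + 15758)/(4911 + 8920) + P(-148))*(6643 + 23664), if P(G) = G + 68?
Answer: -33649831793/13831 ≈ -2.4329e+6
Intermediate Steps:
P(G) = 68 + G
((-19577 + 15758)/(4911 + 8920) + P(-148))*(6643 + 23664) = ((-19577 + 15758)/(4911 + 8920) + (68 - 148))*(6643 + 23664) = (-3819/13831 - 80)*30307 = -1110299/13831*30307 = -33649831793/13831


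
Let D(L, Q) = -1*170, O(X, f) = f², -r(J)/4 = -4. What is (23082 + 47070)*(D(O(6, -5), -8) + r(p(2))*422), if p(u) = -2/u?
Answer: 461740464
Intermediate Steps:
r(J) = 16 (r(J) = -4*(-4) = 16)
D(L, Q) = -170
(23082 + 47070)*(D(O(6, -5), -8) + r(p(2))*422) = (23082 + 47070)*(-170 + 16*422) = 70152*(-170 + 6752) = 70152*6582 = 461740464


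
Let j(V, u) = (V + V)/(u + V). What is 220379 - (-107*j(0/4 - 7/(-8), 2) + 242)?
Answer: 5064649/23 ≈ 2.2020e+5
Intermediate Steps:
j(V, u) = 2*V/(V + u) (j(V, u) = (2*V)/(V + u) = 2*V/(V + u))
220379 - (-107*j(0/4 - 7/(-8), 2) + 242) = 220379 - (-214*(0/4 - 7/(-8))/((0/4 - 7/(-8)) + 2) + 242) = 220379 - (-214*(0*(¼) - 7*(-⅛))/((0*(¼) - 7*(-⅛)) + 2) + 242) = 220379 - (-214*(0 + 7/8)/((0 + 7/8) + 2) + 242) = 220379 - (-214*7/(8*(7/8 + 2)) + 242) = 220379 - (-214*7/(8*23/8) + 242) = 220379 - (-214*7*8/(8*23) + 242) = 220379 - (-107*14/23 + 242) = 220379 - (-1498/23 + 242) = 220379 - 1*4068/23 = 220379 - 4068/23 = 5064649/23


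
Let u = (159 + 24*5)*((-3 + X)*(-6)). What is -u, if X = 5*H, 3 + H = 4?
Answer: 3348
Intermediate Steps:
H = 1 (H = -3 + 4 = 1)
X = 5 (X = 5*1 = 5)
u = -3348 (u = (159 + 24*5)*((-3 + 5)*(-6)) = (159 + 120)*(2*(-6)) = 279*(-12) = -3348)
-u = -1*(-3348) = 3348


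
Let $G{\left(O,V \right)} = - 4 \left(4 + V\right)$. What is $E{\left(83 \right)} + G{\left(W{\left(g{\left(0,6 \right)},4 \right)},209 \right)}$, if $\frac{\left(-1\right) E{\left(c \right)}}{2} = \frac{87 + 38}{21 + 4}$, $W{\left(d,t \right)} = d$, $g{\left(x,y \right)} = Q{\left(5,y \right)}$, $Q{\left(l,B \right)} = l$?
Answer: $-862$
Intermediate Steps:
$g{\left(x,y \right)} = 5$
$E{\left(c \right)} = -10$ ($E{\left(c \right)} = - 2 \frac{87 + 38}{21 + 4} = - 2 \cdot \frac{125}{25} = - 2 \cdot 125 \cdot \frac{1}{25} = \left(-2\right) 5 = -10$)
$G{\left(O,V \right)} = -16 - 4 V$
$E{\left(83 \right)} + G{\left(W{\left(g{\left(0,6 \right)},4 \right)},209 \right)} = -10 - 852 = -862$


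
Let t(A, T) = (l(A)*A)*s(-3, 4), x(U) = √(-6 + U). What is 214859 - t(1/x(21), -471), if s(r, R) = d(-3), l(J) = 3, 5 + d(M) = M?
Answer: 214859 + 8*√15/5 ≈ 2.1487e+5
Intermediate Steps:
d(M) = -5 + M
s(r, R) = -8 (s(r, R) = -5 - 3 = -8)
t(A, T) = -24*A (t(A, T) = (3*A)*(-8) = -24*A)
214859 - t(1/x(21), -471) = 214859 - (-24)/(√(-6 + 21)) = 214859 - (-24)/(√15) = 214859 - (-24)*√15/15 = 214859 - (-8)*√15/5 = 214859 + 8*√15/5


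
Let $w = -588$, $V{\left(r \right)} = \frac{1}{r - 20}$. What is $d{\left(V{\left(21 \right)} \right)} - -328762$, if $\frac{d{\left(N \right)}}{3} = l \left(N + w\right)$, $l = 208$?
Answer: $-37526$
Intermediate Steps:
$V{\left(r \right)} = \frac{1}{-20 + r}$
$d{\left(N \right)} = -366912 + 624 N$ ($d{\left(N \right)} = 3 \cdot 208 \left(N - 588\right) = 3 \cdot 208 \left(-588 + N\right) = 3 \left(-122304 + 208 N\right) = -366912 + 624 N$)
$d{\left(V{\left(21 \right)} \right)} - -328762 = \left(-366912 + \frac{624}{-20 + 21}\right) - -328762 = \left(-366912 + \frac{624}{1}\right) + 328762 = \left(-366912 + 624 \cdot 1\right) + 328762 = \left(-366912 + 624\right) + 328762 = -366288 + 328762 = -37526$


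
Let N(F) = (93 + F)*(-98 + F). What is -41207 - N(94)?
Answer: -40459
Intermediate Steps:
N(F) = (-98 + F)*(93 + F)
-41207 - N(94) = -41207 - (-9114 + 94² - 5*94) = -41207 - (-9114 + 8836 - 470) = -41207 - 1*(-748) = -41207 + 748 = -40459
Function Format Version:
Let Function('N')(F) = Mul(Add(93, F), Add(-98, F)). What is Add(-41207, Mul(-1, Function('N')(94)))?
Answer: -40459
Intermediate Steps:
Function('N')(F) = Mul(Add(-98, F), Add(93, F))
Add(-41207, Mul(-1, Function('N')(94))) = Add(-41207, Mul(-1, Add(-9114, Pow(94, 2), Mul(-5, 94)))) = Add(-41207, Mul(-1, Add(-9114, 8836, -470))) = Add(-41207, Mul(-1, -748)) = Add(-41207, 748) = -40459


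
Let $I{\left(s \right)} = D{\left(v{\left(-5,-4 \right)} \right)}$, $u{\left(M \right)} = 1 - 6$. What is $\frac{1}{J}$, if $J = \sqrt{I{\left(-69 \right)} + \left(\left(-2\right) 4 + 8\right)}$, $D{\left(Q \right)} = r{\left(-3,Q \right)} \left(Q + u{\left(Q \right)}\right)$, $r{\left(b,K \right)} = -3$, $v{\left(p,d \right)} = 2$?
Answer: $\frac{1}{3} \approx 0.33333$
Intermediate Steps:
$u{\left(M \right)} = -5$ ($u{\left(M \right)} = 1 - 6 = -5$)
$D{\left(Q \right)} = 15 - 3 Q$ ($D{\left(Q \right)} = - 3 \left(Q - 5\right) = - 3 \left(-5 + Q\right) = 15 - 3 Q$)
$I{\left(s \right)} = 9$ ($I{\left(s \right)} = 15 - 6 = 9$)
$J = 3$ ($J = \sqrt{9 + \left(\left(-2\right) 4 + 8\right)} = \sqrt{9 + \left(-8 + 8\right)} = \sqrt{9 + 0} = \sqrt{9} = 3$)
$\frac{1}{J} = \frac{1}{3}$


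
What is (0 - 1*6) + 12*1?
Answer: 6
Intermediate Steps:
(0 - 1*6) + 12*1 = (0 - 6) + 12 = -6 + 12 = 6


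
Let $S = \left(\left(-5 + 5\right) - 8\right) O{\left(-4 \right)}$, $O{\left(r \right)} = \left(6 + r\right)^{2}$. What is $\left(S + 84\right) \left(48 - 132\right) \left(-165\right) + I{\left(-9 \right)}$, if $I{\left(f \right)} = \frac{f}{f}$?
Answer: $720721$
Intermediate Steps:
$I{\left(f \right)} = 1$
$S = -32$ ($S = \left(\left(-5 + 5\right) - 8\right) \left(6 - 4\right)^{2} = \left(0 - 8\right) 2^{2} = \left(-8\right) 4 = -32$)
$\left(S + 84\right) \left(48 - 132\right) \left(-165\right) + I{\left(-9 \right)} = \left(-32 + 84\right) \left(48 - 132\right) \left(-165\right) + 1 = 52 \left(-84\right) \left(-165\right) + 1 = \left(-4368\right) \left(-165\right) + 1 = 720720 + 1 = 720721$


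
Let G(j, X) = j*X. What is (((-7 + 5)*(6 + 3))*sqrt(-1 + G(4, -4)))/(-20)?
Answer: 9*I*sqrt(17)/10 ≈ 3.7108*I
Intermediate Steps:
G(j, X) = X*j
(((-7 + 5)*(6 + 3))*sqrt(-1 + G(4, -4)))/(-20) = (((-7 + 5)*(6 + 3))*sqrt(-1 - 4*4))/(-20) = ((-2*9)*sqrt(-1 - 16))*(-1/20) = -18*I*sqrt(17)*(-1/20) = 9*I*sqrt(17)/10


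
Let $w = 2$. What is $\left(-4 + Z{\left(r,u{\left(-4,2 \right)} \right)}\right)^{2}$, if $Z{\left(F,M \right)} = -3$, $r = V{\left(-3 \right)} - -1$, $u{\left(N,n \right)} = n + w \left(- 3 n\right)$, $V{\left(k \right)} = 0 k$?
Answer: $49$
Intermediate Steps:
$V{\left(k \right)} = 0$
$u{\left(N,n \right)} = - 5 n$ ($u{\left(N,n \right)} = n + 2 \left(- 3 n\right) = n - 6 n = - 5 n$)
$r = 1$ ($r = 0 - -1 = 0 + 1 = 1$)
$\left(-4 + Z{\left(r,u{\left(-4,2 \right)} \right)}\right)^{2} = \left(-4 - 3\right)^{2} = \left(-7\right)^{2} = 49$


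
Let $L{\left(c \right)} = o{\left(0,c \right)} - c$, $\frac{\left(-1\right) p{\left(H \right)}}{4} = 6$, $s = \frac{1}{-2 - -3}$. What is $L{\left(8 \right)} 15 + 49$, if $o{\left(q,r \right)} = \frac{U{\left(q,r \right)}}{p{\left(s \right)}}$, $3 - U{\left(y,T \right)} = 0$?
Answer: $- \frac{583}{8} \approx -72.875$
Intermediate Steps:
$U{\left(y,T \right)} = 3$ ($U{\left(y,T \right)} = 3 - 0 = 3 + 0 = 3$)
$s = 1$ ($s = \frac{1}{-2 + 3} = 1^{-1} = 1$)
$p{\left(H \right)} = -24$ ($p{\left(H \right)} = \left(-4\right) 6 = -24$)
$o{\left(q,r \right)} = - \frac{1}{8}$ ($o{\left(q,r \right)} = \frac{3}{-24} = 3 \left(- \frac{1}{24}\right) = - \frac{1}{8}$)
$L{\left(c \right)} = - \frac{1}{8} - c$
$L{\left(8 \right)} 15 + 49 = \left(- \frac{1}{8} - 8\right) 15 + 49 = \left(- \frac{65}{8}\right) 15 + 49 = - \frac{975}{8} + 49 = - \frac{583}{8}$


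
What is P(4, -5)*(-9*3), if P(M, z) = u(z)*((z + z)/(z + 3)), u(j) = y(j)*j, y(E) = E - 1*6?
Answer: -7425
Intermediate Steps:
y(E) = -6 + E (y(E) = E - 6 = -6 + E)
u(j) = j*(-6 + j) (u(j) = (-6 + j)*j = j*(-6 + j))
P(M, z) = 2*z**2*(-6 + z)/(3 + z) (P(M, z) = (z*(-6 + z))*((z + z)/(z + 3)) = (z*(-6 + z))*((2*z)/(3 + z)) = (z*(-6 + z))*(2*z/(3 + z)) = 2*z**2*(-6 + z)/(3 + z))
P(4, -5)*(-9*3) = (2*(-5)**2*(-6 - 5)/(3 - 5))*(-9*3) = (2*25*(-11)/(-2))*(-27) = (2*25*(-1/2)*(-11))*(-27) = 275*(-27) = -7425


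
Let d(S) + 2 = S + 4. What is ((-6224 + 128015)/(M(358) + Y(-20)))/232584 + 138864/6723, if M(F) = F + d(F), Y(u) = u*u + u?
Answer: 437821268461/21196310256 ≈ 20.656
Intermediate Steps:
Y(u) = u + u² (Y(u) = u² + u = u + u²)
d(S) = 2 + S (d(S) = -2 + (S + 4) = -2 + (4 + S) = 2 + S)
M(F) = 2 + 2*F (M(F) = F + (2 + F) = 2 + 2*F)
((-6224 + 128015)/(M(358) + Y(-20)))/232584 + 138864/6723 = ((-6224 + 128015)/((2 + 2*358) - 20*(1 - 20)))/232584 + 138864/6723 = (121791/((2 + 716) - 20*(-19)))*(1/232584) + 138864*(1/6723) = (121791/(718 + 380))*(1/232584) + 46288/2241 = (121791/1098)*(1/232584) + 46288/2241 = (121791*(1/1098))*(1/232584) + 46288/2241 = (40597/366)*(1/232584) + 46288/2241 = 40597/85125744 + 46288/2241 = 437821268461/21196310256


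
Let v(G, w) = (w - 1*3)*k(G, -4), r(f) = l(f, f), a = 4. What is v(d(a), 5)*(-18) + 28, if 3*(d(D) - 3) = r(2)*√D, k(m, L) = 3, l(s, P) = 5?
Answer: -80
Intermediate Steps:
r(f) = 5
d(D) = 3 + 5*√D/3 (d(D) = 3 + (5*√D)/3 = 3 + 5*√D/3)
v(G, w) = -9 + 3*w (v(G, w) = (w - 1*3)*3 = (w - 3)*3 = (-3 + w)*3 = -9 + 3*w)
v(d(a), 5)*(-18) + 28 = (-9 + 3*5)*(-18) + 28 = (-9 + 15)*(-18) + 28 = 6*(-18) + 28 = -108 + 28 = -80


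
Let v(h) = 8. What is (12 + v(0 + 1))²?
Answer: 400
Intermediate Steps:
(12 + v(0 + 1))² = (12 + 8)² = 20² = 400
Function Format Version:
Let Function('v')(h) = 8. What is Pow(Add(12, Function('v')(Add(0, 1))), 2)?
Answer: 400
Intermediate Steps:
Pow(Add(12, Function('v')(Add(0, 1))), 2) = Pow(Add(12, 8), 2) = Pow(20, 2) = 400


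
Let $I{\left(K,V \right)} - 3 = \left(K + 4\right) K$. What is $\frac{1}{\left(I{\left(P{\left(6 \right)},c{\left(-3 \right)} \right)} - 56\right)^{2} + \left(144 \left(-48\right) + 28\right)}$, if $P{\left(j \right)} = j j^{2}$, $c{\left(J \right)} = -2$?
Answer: $\frac{1}{2253109205} \approx 4.4383 \cdot 10^{-10}$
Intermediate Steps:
$P{\left(j \right)} = j^{3}$
$I{\left(K,V \right)} = 3 + K \left(4 + K\right)$ ($I{\left(K,V \right)} = 3 + \left(K + 4\right) K = 3 + \left(4 + K\right) K = 3 + K \left(4 + K\right)$)
$\frac{1}{\left(I{\left(P{\left(6 \right)},c{\left(-3 \right)} \right)} - 56\right)^{2} + \left(144 \left(-48\right) + 28\right)} = \frac{1}{\left(\left(3 + \left(6^{3}\right)^{2} + 4 \cdot 6^{3}\right) - 56\right)^{2} + \left(144 \left(-48\right) + 28\right)} = \frac{1}{\left(\left(3 + 216^{2} + 4 \cdot 216\right) - 56\right)^{2} + \left(-6912 + 28\right)} = \frac{1}{\left(\left(3 + 46656 + 864\right) - 56\right)^{2} - 6884} = \frac{1}{\left(47523 - 56\right)^{2} - 6884} = \frac{1}{47467^{2} - 6884} = \frac{1}{2253116089 - 6884} = \frac{1}{2253109205}$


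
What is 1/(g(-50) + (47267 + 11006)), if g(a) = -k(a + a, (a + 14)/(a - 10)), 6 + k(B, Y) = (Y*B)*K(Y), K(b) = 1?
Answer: 1/58339 ≈ 1.7141e-5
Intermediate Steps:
k(B, Y) = -6 + B*Y (k(B, Y) = -6 + (Y*B)*1 = -6 + (B*Y)*1 = -6 + B*Y)
g(a) = 6 - 2*a*(14 + a)/(-10 + a) (g(a) = -(-6 + (a + a)*((a + 14)/(a - 10))) = -(-6 + (2*a)*((14 + a)/(-10 + a))) = -(-6 + 2*a*(14 + a)/(-10 + a)) = 6 - 2*a*(14 + a)/(-10 + a))
1/(g(-50) + (47267 + 11006)) = 1/(2*(-30 + 3*(-50) - 1*(-50)*(14 - 50))/(-10 - 50) + (47267 + 11006)) = 1/(2*(-30 - 150 - 1*(-50)*(-36))/(-60) + 58273) = 1/(2*(-1/60)*(-30 - 150 - 1800) + 58273) = 1/(2*(-1/60)*(-1980) + 58273) = 1/(66 + 58273) = 1/58339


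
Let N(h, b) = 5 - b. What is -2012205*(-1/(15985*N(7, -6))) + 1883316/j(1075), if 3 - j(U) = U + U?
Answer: -65366532945/75503549 ≈ -865.74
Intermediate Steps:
j(U) = 3 - 2*U (j(U) = 3 - (U + U) = 3 - 2*U)
-2012205*(-1/(15985*N(7, -6))) + 1883316/j(1075) = -2012205*(-1/(15985*(5 - 1*(-6)))) + 1883316/(3 - 2*1075) = -2012205*(-1/(15985*(5 + 6))) + 1883316/(3 - 2150) = -2012205/((11*(-139))*115) + 1883316/(-2147) = -2012205/((-1529*115)) + 1883316*(-1/2147) = -2012205/(-175835) - 1883316/2147 = -2012205*(-1/175835) - 1883316/2147 = 402441/35167 - 1883316/2147 = -65366532945/75503549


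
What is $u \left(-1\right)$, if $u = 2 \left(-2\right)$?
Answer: $4$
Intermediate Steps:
$u = -4$
$u \left(-1\right) = \left(-4\right) \left(-1\right) = 4$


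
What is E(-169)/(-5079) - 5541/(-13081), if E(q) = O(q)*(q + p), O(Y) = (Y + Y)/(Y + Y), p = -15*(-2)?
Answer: 29960998/66438399 ≈ 0.45096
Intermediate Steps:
p = 30
O(Y) = 1 (O(Y) = (2*Y)/((2*Y)) = (2*Y)*(1/(2*Y)) = 1)
E(q) = 30 + q (E(q) = 1*(q + 30) = 1*(30 + q) = 30 + q)
E(-169)/(-5079) - 5541/(-13081) = (30 - 169)/(-5079) - 5541/(-13081) = -139*(-1/5079) - 5541*(-1/13081) = 139/5079 + 5541/13081 = 29960998/66438399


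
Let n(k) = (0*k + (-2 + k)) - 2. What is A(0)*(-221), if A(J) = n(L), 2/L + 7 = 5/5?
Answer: 2873/3 ≈ 957.67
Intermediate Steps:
L = -1/3 (L = 2/(-7 + 5/5) = 2/(-7 + 5*(1/5)) = 2/(-7 + 1) = 2/(-6) = 2*(-1/6) = -1/3 ≈ -0.33333)
n(k) = -4 + k (n(k) = (0 + (-2 + k)) - 2 = (-2 + k) - 2 = -4 + k)
A(J) = -13/3 (A(J) = -4 - 1/3 = -13/3)
A(0)*(-221) = -13/3*(-221) = 2873/3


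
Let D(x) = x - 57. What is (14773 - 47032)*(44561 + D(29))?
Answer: -1436590047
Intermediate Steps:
D(x) = -57 + x
(14773 - 47032)*(44561 + D(29)) = (14773 - 47032)*(44561 + (-57 + 29)) = -32259*(44561 - 28) = -32259*44533 = -1436590047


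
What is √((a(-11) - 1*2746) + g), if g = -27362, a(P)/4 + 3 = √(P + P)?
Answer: 2*√(-7530 + I*√22) ≈ 0.054052 + 173.55*I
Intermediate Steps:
a(P) = -12 + 4*√2*√P (a(P) = -12 + 4*√(P + P) = -12 + 4*√(2*P) = -12 + 4*(√2*√P) = -12 + 4*√2*√P)
√((a(-11) - 1*2746) + g) = √(((-12 + 4*√2*√(-11)) - 1*2746) - 27362) = √(((-12 + 4*√2*(I*√11)) - 2746) - 27362) = √(((-12 + 4*I*√22) - 2746) - 27362) = √((-2758 + 4*I*√22) - 27362) = √(-30120 + 4*I*√22)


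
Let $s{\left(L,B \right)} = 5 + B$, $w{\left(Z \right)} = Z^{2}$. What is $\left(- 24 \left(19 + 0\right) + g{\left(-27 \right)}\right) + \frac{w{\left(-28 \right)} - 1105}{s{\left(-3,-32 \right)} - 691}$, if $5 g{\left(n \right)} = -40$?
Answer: $- \frac{332831}{718} \approx -463.55$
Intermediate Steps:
$g{\left(n \right)} = -8$ ($g{\left(n \right)} = \frac{1}{5} \left(-40\right) = -8$)
$\left(- 24 \left(19 + 0\right) + g{\left(-27 \right)}\right) + \frac{w{\left(-28 \right)} - 1105}{s{\left(-3,-32 \right)} - 691} = \left(- 24 \left(19 + 0\right) - 8\right) + \frac{\left(-28\right)^{2} - 1105}{\left(5 - 32\right) - 691} = \left(\left(-24\right) 19 - 8\right) + \frac{784 - 1105}{-27 - 691} = \left(-456 - 8\right) - \frac{321}{-718} = -464 - - \frac{321}{718} = -464 + \frac{321}{718} = - \frac{332831}{718}$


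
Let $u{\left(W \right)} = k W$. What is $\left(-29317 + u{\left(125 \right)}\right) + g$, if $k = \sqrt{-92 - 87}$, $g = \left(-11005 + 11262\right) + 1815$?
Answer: $-27245 + 125 i \sqrt{179} \approx -27245.0 + 1672.4 i$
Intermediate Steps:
$g = 2072$ ($g = 257 + 1815 = 2072$)
$k = i \sqrt{179}$ ($k = \sqrt{-179} = i \sqrt{179} \approx 13.379 i$)
$u{\left(W \right)} = i W \sqrt{179}$ ($u{\left(W \right)} = i \sqrt{179} W = i W \sqrt{179}$)
$\left(-29317 + u{\left(125 \right)}\right) + g = \left(-29317 + i 125 \sqrt{179}\right) + 2072 = \left(-29317 + 125 i \sqrt{179}\right) + 2072 = -27245 + 125 i \sqrt{179}$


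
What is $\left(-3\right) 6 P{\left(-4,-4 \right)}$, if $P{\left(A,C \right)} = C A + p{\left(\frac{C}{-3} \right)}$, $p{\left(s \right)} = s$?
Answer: $-312$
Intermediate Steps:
$P{\left(A,C \right)} = - \frac{C}{3} + A C$ ($P{\left(A,C \right)} = C A + \frac{C}{-3} = A C + C \left(- \frac{1}{3}\right) = A C - \frac{C}{3} = - \frac{C}{3} + A C$)
$\left(-3\right) 6 P{\left(-4,-4 \right)} = \left(-3\right) 6 \left(- 4 \left(- \frac{1}{3} - 4\right)\right) = - 18 \left(\left(-4\right) \left(- \frac{13}{3}\right)\right) = \left(-18\right) \frac{52}{3} = -312$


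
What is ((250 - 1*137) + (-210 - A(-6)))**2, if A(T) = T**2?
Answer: 17689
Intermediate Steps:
((250 - 1*137) + (-210 - A(-6)))**2 = ((250 - 1*137) + (-210 - 1*(-6)**2))**2 = ((250 - 137) + (-210 - 1*36))**2 = (113 + (-210 - 36))**2 = (113 - 246)**2 = (-133)**2 = 17689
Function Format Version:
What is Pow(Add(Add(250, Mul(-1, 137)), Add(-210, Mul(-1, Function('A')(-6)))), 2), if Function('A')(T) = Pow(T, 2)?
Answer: 17689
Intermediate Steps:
Pow(Add(Add(250, Mul(-1, 137)), Add(-210, Mul(-1, Function('A')(-6)))), 2) = Pow(Add(Add(250, Mul(-1, 137)), Add(-210, Mul(-1, Pow(-6, 2)))), 2) = Pow(Add(Add(250, -137), Add(-210, Mul(-1, 36))), 2) = Pow(Add(113, Add(-210, -36)), 2) = Pow(Add(113, -246), 2) = Pow(-133, 2) = 17689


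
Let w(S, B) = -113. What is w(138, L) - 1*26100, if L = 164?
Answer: -26213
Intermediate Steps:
w(138, L) - 1*26100 = -113 - 1*26100 = -113 - 26100 = -26213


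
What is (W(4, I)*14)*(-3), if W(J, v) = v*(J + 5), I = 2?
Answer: -756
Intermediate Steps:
W(J, v) = v*(5 + J)
(W(4, I)*14)*(-3) = ((2*(5 + 4))*14)*(-3) = ((2*9)*14)*(-3) = (18*14)*(-3) = 252*(-3) = -756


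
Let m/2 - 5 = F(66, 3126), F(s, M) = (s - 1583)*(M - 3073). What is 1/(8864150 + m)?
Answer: 1/8703358 ≈ 1.1490e-7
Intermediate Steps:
F(s, M) = (-3073 + M)*(-1583 + s) (F(s, M) = (-1583 + s)*(-3073 + M) = (-3073 + M)*(-1583 + s))
m = -160792 (m = 10 + 2*(4864559 - 3073*66 - 1583*3126 + 3126*66) = 10 + 2*(4864559 - 202818 - 4948458 + 206316) = 10 + 2*(-80401) = 10 - 160802 = -160792)
1/(8864150 + m) = 1/(8864150 - 160792) = 1/8703358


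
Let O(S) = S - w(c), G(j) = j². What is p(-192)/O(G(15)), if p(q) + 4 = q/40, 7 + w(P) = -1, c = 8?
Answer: -44/1165 ≈ -0.037768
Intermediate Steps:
w(P) = -8 (w(P) = -7 - 1 = -8)
p(q) = -4 + q/40
O(S) = 8 + S (O(S) = S - 1*(-8) = S + 8 = 8 + S)
p(-192)/O(G(15)) = (-4 + (1/40)*(-192))/(8 + 15²) = (-4 - 24/5)/(8 + 225) = -44/5/233 = -44/5*1/233 = -44/1165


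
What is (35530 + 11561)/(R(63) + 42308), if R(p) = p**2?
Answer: 4281/4207 ≈ 1.0176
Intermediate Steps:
(35530 + 11561)/(R(63) + 42308) = (35530 + 11561)/(63**2 + 42308) = 47091/(3969 + 42308) = 47091/46277 = 47091*(1/46277) = 4281/4207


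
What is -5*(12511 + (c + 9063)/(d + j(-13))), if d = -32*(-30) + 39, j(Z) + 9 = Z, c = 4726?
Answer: -61185180/977 ≈ -62626.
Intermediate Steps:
j(Z) = -9 + Z
d = 999 (d = 960 + 39 = 999)
-5*(12511 + (c + 9063)/(d + j(-13))) = -5*(12511 + (4726 + 9063)/(999 + (-9 - 13))) = -5*(12511 + 13789/(999 - 22)) = -5*(12511 + 13789/977) = -5*12237036/977 = -61185180/977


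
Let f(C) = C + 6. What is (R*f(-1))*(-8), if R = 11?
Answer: -440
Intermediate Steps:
f(C) = 6 + C
(R*f(-1))*(-8) = (11*(6 - 1))*(-8) = (11*5)*(-8) = 55*(-8) = -440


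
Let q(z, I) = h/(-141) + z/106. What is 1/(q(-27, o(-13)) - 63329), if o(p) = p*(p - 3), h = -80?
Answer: -14946/946510561 ≈ -1.5791e-5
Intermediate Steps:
o(p) = p*(-3 + p)
q(z, I) = 80/141 + z/106 (q(z, I) = -80/(-141) + z/106 = -80*(-1/141) + z*(1/106) = 80/141 + z/106)
1/(q(-27, o(-13)) - 63329) = 1/((80/141 + (1/106)*(-27)) - 63329) = 1/((80/141 - 27/106) - 63329) = 1/(4673/14946 - 63329) = 1/(-946510561/14946) = -14946/946510561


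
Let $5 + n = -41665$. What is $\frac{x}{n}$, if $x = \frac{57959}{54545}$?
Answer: $- \frac{57959}{2272890150} \approx -2.55 \cdot 10^{-5}$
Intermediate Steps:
$n = -41670$ ($n = -5 - 41665 = -41670$)
$x = \frac{57959}{54545}$ ($x = 57959 \cdot \frac{1}{54545} = \frac{57959}{54545} \approx 1.0626$)
$\frac{x}{n} = \frac{57959}{54545 \left(-41670\right)} = \frac{57959}{54545} \left(- \frac{1}{41670}\right) = - \frac{57959}{2272890150}$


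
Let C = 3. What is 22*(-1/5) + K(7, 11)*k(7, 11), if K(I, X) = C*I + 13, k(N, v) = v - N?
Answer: 658/5 ≈ 131.60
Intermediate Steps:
K(I, X) = 13 + 3*I (K(I, X) = 3*I + 13 = 13 + 3*I)
22*(-1/5) + K(7, 11)*k(7, 11) = 22*(-1/5) + (13 + 3*7)*(11 - 1*7) = 22*(-1*⅕) + (13 + 21)*(11 - 7) = 22*(-⅕) + 34*4 = -22/5 + 136 = 658/5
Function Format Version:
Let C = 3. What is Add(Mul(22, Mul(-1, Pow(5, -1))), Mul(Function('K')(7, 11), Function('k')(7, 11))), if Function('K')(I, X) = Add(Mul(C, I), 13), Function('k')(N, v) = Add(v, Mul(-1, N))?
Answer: Rational(658, 5) ≈ 131.60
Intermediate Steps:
Function('K')(I, X) = Add(13, Mul(3, I)) (Function('K')(I, X) = Add(Mul(3, I), 13) = Add(13, Mul(3, I)))
Add(Mul(22, Mul(-1, Pow(5, -1))), Mul(Function('K')(7, 11), Function('k')(7, 11))) = Add(Mul(22, Mul(-1, Pow(5, -1))), Mul(Add(13, Mul(3, 7)), Add(11, Mul(-1, 7)))) = Add(Mul(22, Mul(-1, Rational(1, 5))), Mul(Add(13, 21), Add(11, -7))) = Add(Mul(22, Rational(-1, 5)), Mul(34, 4)) = Add(Rational(-22, 5), 136) = Rational(658, 5)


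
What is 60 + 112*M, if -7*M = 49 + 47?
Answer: -1476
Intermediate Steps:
M = -96/7 (M = -(49 + 47)/7 = -1/7*96 = -96/7 ≈ -13.714)
60 + 112*M = 60 + 112*(-96/7) = 60 - 1536 = -1476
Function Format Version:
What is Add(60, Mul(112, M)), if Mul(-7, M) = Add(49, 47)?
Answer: -1476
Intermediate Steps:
M = Rational(-96, 7) (M = Mul(Rational(-1, 7), Add(49, 47)) = Mul(Rational(-1, 7), 96) = Rational(-96, 7) ≈ -13.714)
Add(60, Mul(112, M)) = Add(60, Mul(112, Rational(-96, 7))) = Add(60, -1536) = -1476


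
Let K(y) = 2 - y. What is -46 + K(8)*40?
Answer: -286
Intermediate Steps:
-46 + K(8)*40 = -46 + (2 - 1*8)*40 = -46 + (2 - 8)*40 = -46 - 6*40 = -46 - 240 = -286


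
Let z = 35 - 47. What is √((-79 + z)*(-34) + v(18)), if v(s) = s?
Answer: 2*√778 ≈ 55.785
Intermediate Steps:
z = -12
√((-79 + z)*(-34) + v(18)) = √((-79 - 12)*(-34) + 18) = √(-91*(-34) + 18) = √(3094 + 18) = √3112 = 2*√778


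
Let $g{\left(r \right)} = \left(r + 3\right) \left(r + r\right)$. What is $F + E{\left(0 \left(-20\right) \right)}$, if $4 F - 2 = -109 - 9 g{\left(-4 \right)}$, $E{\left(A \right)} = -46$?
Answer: $- \frac{363}{4} \approx -90.75$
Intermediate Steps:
$g{\left(r \right)} = 2 r \left(3 + r\right)$ ($g{\left(r \right)} = \left(3 + r\right) 2 r = 2 r \left(3 + r\right)$)
$F = - \frac{179}{4}$ ($F = \frac{1}{2} + \frac{-109 - 9 \cdot 2 \left(-4\right) \left(3 - 4\right)}{4} = \frac{1}{2} + \frac{-109 - 9 \cdot 2 \left(-4\right) \left(-1\right)}{4} = \frac{1}{2} + \frac{-109 - 72}{4} = \frac{1}{2} + \frac{1}{4} \left(-181\right) = \frac{1}{2} - \frac{181}{4} = - \frac{179}{4} \approx -44.75$)
$F + E{\left(0 \left(-20\right) \right)} = - \frac{179}{4} - 46 = - \frac{363}{4}$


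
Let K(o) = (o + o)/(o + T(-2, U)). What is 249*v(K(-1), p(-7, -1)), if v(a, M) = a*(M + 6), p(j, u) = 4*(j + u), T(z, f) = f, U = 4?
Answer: 4316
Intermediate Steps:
p(j, u) = 4*j + 4*u
K(o) = 2*o/(4 + o) (K(o) = (o + o)/(o + 4) = (2*o)/(4 + o) = 2*o/(4 + o))
v(a, M) = a*(6 + M)
249*v(K(-1), p(-7, -1)) = 249*((2*(-1)/(4 - 1))*(6 + (4*(-7) + 4*(-1)))) = 249*((2*(-1)/3)*(6 + (-28 - 4))) = 249*((2*(-1)*(1/3))*(6 - 32)) = 249*(-2/3*(-26)) = 249*(52/3) = 4316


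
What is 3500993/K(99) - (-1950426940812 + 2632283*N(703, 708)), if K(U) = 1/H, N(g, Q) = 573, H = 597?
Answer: 1951008735474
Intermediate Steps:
K(U) = 1/597
3500993/K(99) - (-1950426940812 + 2632283*N(703, 708)) = 3500993/(1/597) - 2632283/(1/(-740964 + 573)) = 3500993*597 - 2632283/(1/(-740391)) = 2090092821 - 2632283/(-1/740391) = 2090092821 - 2632283*(-740391) = 2090092821 + 1948918642653 = 1951008735474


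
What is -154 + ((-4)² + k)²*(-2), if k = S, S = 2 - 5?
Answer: -492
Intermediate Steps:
S = -3
k = -3
-154 + ((-4)² + k)²*(-2) = -154 + ((-4)² - 3)²*(-2) = -154 + (16 - 3)²*(-2) = -154 + 13²*(-2) = -154 + 169*(-2) = -154 - 338 = -492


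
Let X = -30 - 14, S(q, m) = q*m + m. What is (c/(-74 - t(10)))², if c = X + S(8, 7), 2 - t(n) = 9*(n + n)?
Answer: 361/10816 ≈ 0.033376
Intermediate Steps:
t(n) = 2 - 18*n (t(n) = 2 - 9*(n + n) = 2 - 9*2*n = 2 - 18*n)
S(q, m) = m + m*q (S(q, m) = m*q + m = m + m*q)
X = -44
c = 19 (c = -44 + 7*(1 + 8) = -44 + 7*9 = -44 + 63 = 19)
(c/(-74 - t(10)))² = (19/(-74 - (2 - 18*10)))² = (19/(-74 - (2 - 180)))² = (19/(-74 - 1*(-178)))² = (19/(-74 + 178))² = (19/104)² = 361/10816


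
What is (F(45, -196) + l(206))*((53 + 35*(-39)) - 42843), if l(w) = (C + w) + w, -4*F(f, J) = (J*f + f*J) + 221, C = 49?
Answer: -850557765/4 ≈ -2.1264e+8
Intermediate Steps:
F(f, J) = -221/4 - J*f/2 (F(f, J) = -((J*f + f*J) + 221)/4 = -((J*f + J*f) + 221)/4 = -(2*J*f + 221)/4 = -(221 + 2*J*f)/4 = -221/4 - J*f/2)
l(w) = 49 + 2*w (l(w) = (49 + w) + w = 49 + 2*w)
(F(45, -196) + l(206))*((53 + 35*(-39)) - 42843) = ((-221/4 - ½*(-196)*45) + (49 + 2*206))*((53 + 35*(-39)) - 42843) = ((-221/4 + 4410) + (49 + 412))*((53 - 1365) - 42843) = (17419/4 + 461)*(-1312 - 42843) = (19263/4)*(-44155) = -850557765/4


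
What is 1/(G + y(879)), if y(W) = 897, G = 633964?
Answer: 1/634861 ≈ 1.5751e-6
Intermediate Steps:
1/(G + y(879)) = 1/(633964 + 897) = 1/634861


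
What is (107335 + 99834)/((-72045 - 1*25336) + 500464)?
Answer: 207169/403083 ≈ 0.51396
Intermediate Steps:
(107335 + 99834)/((-72045 - 1*25336) + 500464) = 207169/((-72045 - 25336) + 500464) = 207169/(-97381 + 500464) = 207169/403083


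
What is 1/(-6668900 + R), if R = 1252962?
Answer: -1/5415938 ≈ -1.8464e-7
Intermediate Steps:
1/(-6668900 + R) = 1/(-6668900 + 1252962) = 1/(-5415938) = -1/5415938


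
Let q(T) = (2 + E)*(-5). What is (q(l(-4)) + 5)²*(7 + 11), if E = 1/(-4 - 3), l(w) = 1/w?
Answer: 16200/49 ≈ 330.61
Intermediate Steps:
E = -⅐ (E = 1/(-7) = -⅐ ≈ -0.14286)
q(T) = -65/7 (q(T) = (2 - ⅐)*(-5) = (13/7)*(-5) = -65/7)
(q(l(-4)) + 5)²*(7 + 11) = (-65/7 + 5)²*(7 + 11) = (-30/7)²*18 = (900/49)*18 = 16200/49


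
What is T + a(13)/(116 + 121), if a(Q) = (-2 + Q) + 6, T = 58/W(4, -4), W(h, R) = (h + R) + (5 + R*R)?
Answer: 1567/553 ≈ 2.8336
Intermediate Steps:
W(h, R) = 5 + R + h + R² (W(h, R) = (R + h) + (5 + R²) = 5 + R + h + R²)
T = 58/21 (T = 58/(5 - 4 + 4 + (-4)²) = 58/(5 - 4 + 4 + 16) = 58/21 ≈ 2.7619)
a(Q) = 4 + Q
T + a(13)/(116 + 121) = 58/21 + (4 + 13)/(116 + 121) = 58/21 + 17/237 = 1567/553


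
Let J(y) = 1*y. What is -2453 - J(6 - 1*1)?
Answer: -2458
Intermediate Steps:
J(y) = y
-2453 - J(6 - 1*1) = -2453 - (6 - 1*1) = -2453 - (6 - 1) = -2453 - 1*5 = -2453 - 5 = -2458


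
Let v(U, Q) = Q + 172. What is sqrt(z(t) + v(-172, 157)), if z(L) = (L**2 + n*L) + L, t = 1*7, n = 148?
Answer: 7*sqrt(29) ≈ 37.696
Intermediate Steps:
v(U, Q) = 172 + Q
t = 7
z(L) = L**2 + 149*L (z(L) = (L**2 + 148*L) + L = L**2 + 149*L)
sqrt(z(t) + v(-172, 157)) = sqrt(7*(149 + 7) + (172 + 157)) = sqrt(7*156 + 329) = sqrt(1092 + 329) = sqrt(1421) = 7*sqrt(29)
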